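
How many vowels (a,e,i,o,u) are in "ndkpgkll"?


Input: ndkpgkll
Checking each character:
  'n' at position 0: consonant
  'd' at position 1: consonant
  'k' at position 2: consonant
  'p' at position 3: consonant
  'g' at position 4: consonant
  'k' at position 5: consonant
  'l' at position 6: consonant
  'l' at position 7: consonant
Total vowels: 0

0


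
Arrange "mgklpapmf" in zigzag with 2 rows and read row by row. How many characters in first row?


Zigzag "mgklpapmf" into 2 rows:
Placing characters:
  'm' => row 0
  'g' => row 1
  'k' => row 0
  'l' => row 1
  'p' => row 0
  'a' => row 1
  'p' => row 0
  'm' => row 1
  'f' => row 0
Rows:
  Row 0: "mkppf"
  Row 1: "glam"
First row length: 5

5


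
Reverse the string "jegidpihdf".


Input: jegidpihdf
Reading characters right to left:
  Position 9: 'f'
  Position 8: 'd'
  Position 7: 'h'
  Position 6: 'i'
  Position 5: 'p'
  Position 4: 'd'
  Position 3: 'i'
  Position 2: 'g'
  Position 1: 'e'
  Position 0: 'j'
Reversed: fdhipdigej

fdhipdigej


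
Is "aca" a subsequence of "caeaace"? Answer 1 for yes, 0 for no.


Check if "aca" is a subsequence of "caeaace"
Greedy scan:
  Position 0 ('c'): no match needed
  Position 1 ('a'): matches sub[0] = 'a'
  Position 2 ('e'): no match needed
  Position 3 ('a'): no match needed
  Position 4 ('a'): no match needed
  Position 5 ('c'): matches sub[1] = 'c'
  Position 6 ('e'): no match needed
Only matched 2/3 characters => not a subsequence

0


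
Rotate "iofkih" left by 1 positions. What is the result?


Input: "iofkih", rotate left by 1
First 1 characters: "i"
Remaining characters: "ofkih"
Concatenate remaining + first: "ofkih" + "i" = "ofkihi"

ofkihi


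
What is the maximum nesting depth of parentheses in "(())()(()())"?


Input: "(())()(()())"
Tracking depth:
  Position 0 '(': depth becomes 1
  Position 1 '(': depth becomes 2
  Position 2 ')': depth becomes 1
  Position 3 ')': depth becomes 0
  Position 4 '(': depth becomes 1
  Position 5 ')': depth becomes 0
  Position 6 '(': depth becomes 1
  Position 7 '(': depth becomes 2
  Position 8 ')': depth becomes 1
  Position 9 '(': depth becomes 2
  Position 10 ')': depth becomes 1
  Position 11 ')': depth becomes 0
Maximum depth reached: 2

2


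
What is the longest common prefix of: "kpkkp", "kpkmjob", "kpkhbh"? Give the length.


Words: kpkkp, kpkmjob, kpkhbh
  Position 0: all 'k' => match
  Position 1: all 'p' => match
  Position 2: all 'k' => match
  Position 3: ('k', 'm', 'h') => mismatch, stop
LCP = "kpk" (length 3)

3


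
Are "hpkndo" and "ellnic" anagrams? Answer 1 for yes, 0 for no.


Strings: "hpkndo", "ellnic"
Sorted first:  dhknop
Sorted second: ceilln
Differ at position 0: 'd' vs 'c' => not anagrams

0


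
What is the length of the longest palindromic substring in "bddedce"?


Input: "bddedce"
Checking substrings for palindromes:
  [2:5] "ded" (len 3) => palindrome
  [1:3] "dd" (len 2) => palindrome
Longest palindromic substring: "ded" with length 3

3


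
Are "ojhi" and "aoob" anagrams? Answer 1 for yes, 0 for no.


Strings: "ojhi", "aoob"
Sorted first:  hijo
Sorted second: aboo
Differ at position 0: 'h' vs 'a' => not anagrams

0


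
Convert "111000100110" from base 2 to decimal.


Input: "111000100110" in base 2
Positional expansion:
  Digit '1' (value 1) x 2^11 = 2048
  Digit '1' (value 1) x 2^10 = 1024
  Digit '1' (value 1) x 2^9 = 512
  Digit '0' (value 0) x 2^8 = 0
  Digit '0' (value 0) x 2^7 = 0
  Digit '0' (value 0) x 2^6 = 0
  Digit '1' (value 1) x 2^5 = 32
  Digit '0' (value 0) x 2^4 = 0
  Digit '0' (value 0) x 2^3 = 0
  Digit '1' (value 1) x 2^2 = 4
  Digit '1' (value 1) x 2^1 = 2
  Digit '0' (value 0) x 2^0 = 0
Sum = 3622

3622


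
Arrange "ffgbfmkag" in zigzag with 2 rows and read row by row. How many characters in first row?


Zigzag "ffgbfmkag" into 2 rows:
Placing characters:
  'f' => row 0
  'f' => row 1
  'g' => row 0
  'b' => row 1
  'f' => row 0
  'm' => row 1
  'k' => row 0
  'a' => row 1
  'g' => row 0
Rows:
  Row 0: "fgfkg"
  Row 1: "fbma"
First row length: 5

5


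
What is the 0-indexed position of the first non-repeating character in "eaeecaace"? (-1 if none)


Input: eaeecaace
Character frequencies:
  'a': 3
  'c': 2
  'e': 4
Scanning left to right for freq == 1:
  Position 0 ('e'): freq=4, skip
  Position 1 ('a'): freq=3, skip
  Position 2 ('e'): freq=4, skip
  Position 3 ('e'): freq=4, skip
  Position 4 ('c'): freq=2, skip
  Position 5 ('a'): freq=3, skip
  Position 6 ('a'): freq=3, skip
  Position 7 ('c'): freq=2, skip
  Position 8 ('e'): freq=4, skip
  No unique character found => answer = -1

-1


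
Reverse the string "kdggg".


Input: kdggg
Reading characters right to left:
  Position 4: 'g'
  Position 3: 'g'
  Position 2: 'g'
  Position 1: 'd'
  Position 0: 'k'
Reversed: gggdk

gggdk


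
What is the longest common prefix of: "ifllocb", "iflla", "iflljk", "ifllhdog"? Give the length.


Words: ifllocb, iflla, iflljk, ifllhdog
  Position 0: all 'i' => match
  Position 1: all 'f' => match
  Position 2: all 'l' => match
  Position 3: all 'l' => match
  Position 4: ('o', 'a', 'j', 'h') => mismatch, stop
LCP = "ifll" (length 4)

4


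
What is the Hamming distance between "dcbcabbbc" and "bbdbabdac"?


Comparing "dcbcabbbc" and "bbdbabdac" position by position:
  Position 0: 'd' vs 'b' => differ
  Position 1: 'c' vs 'b' => differ
  Position 2: 'b' vs 'd' => differ
  Position 3: 'c' vs 'b' => differ
  Position 4: 'a' vs 'a' => same
  Position 5: 'b' vs 'b' => same
  Position 6: 'b' vs 'd' => differ
  Position 7: 'b' vs 'a' => differ
  Position 8: 'c' vs 'c' => same
Total differences (Hamming distance): 6

6


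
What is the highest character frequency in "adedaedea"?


Input: adedaedea
Character counts:
  'a': 3
  'd': 3
  'e': 3
Maximum frequency: 3

3


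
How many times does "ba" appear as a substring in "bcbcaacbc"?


Searching for "ba" in "bcbcaacbc"
Scanning each position:
  Position 0: "bc" => no
  Position 1: "cb" => no
  Position 2: "bc" => no
  Position 3: "ca" => no
  Position 4: "aa" => no
  Position 5: "ac" => no
  Position 6: "cb" => no
  Position 7: "bc" => no
Total occurrences: 0

0


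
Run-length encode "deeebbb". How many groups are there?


Input: deeebbb
Scanning for consecutive runs:
  Group 1: 'd' x 1 (positions 0-0)
  Group 2: 'e' x 3 (positions 1-3)
  Group 3: 'b' x 3 (positions 4-6)
Total groups: 3

3


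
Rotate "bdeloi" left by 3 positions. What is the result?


Input: "bdeloi", rotate left by 3
First 3 characters: "bde"
Remaining characters: "loi"
Concatenate remaining + first: "loi" + "bde" = "loibde"

loibde


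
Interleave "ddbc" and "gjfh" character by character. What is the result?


Interleaving "ddbc" and "gjfh":
  Position 0: 'd' from first, 'g' from second => "dg"
  Position 1: 'd' from first, 'j' from second => "dj"
  Position 2: 'b' from first, 'f' from second => "bf"
  Position 3: 'c' from first, 'h' from second => "ch"
Result: dgdjbfch

dgdjbfch


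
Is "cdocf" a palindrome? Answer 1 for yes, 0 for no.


Input: cdocf
Reversed: fcodc
  Compare pos 0 ('c') with pos 4 ('f'): MISMATCH
  Compare pos 1 ('d') with pos 3 ('c'): MISMATCH
Result: not a palindrome

0


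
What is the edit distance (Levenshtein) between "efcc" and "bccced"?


Computing edit distance: "efcc" -> "bccced"
DP table:
           b    c    c    c    e    d
      0    1    2    3    4    5    6
  e   1    1    2    3    4    4    5
  f   2    2    2    3    4    5    5
  c   3    3    2    2    3    4    5
  c   4    4    3    2    2    3    4
Edit distance = dp[4][6] = 4

4


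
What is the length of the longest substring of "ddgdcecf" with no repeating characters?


Input: "ddgdcecf"
Sliding window (track last position of each char):
  Position 0 ('d'): window [0,0] length 1 -- new best
  Position 1 ('d'): repeat (last at 0), move window start to 1
  Position 1 ('d'): window [1,1] length 1
  Position 2 ('g'): window [1,2] length 2 -- new best
  Position 3 ('d'): repeat (last at 1), move window start to 2
  Position 3 ('d'): window [2,3] length 2
  Position 4 ('c'): window [2,4] length 3 -- new best
  Position 5 ('e'): window [2,5] length 4 -- new best
  Position 6 ('c'): repeat (last at 4), move window start to 5
  Position 6 ('c'): window [5,6] length 2
  Position 7 ('f'): window [5,7] length 3
Longest substring with no repeats: "gdce" with length 4

4


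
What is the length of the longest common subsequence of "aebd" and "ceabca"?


LCS of "aebd" and "ceabca"
DP table:
           c    e    a    b    c    a
      0    0    0    0    0    0    0
  a   0    0    0    1    1    1    1
  e   0    0    1    1    1    1    1
  b   0    0    1    1    2    2    2
  d   0    0    1    1    2    2    2
LCS length = dp[4][6] = 2

2


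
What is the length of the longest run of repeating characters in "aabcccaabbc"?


Input: "aabcccaabbc"
Scanning for longest run:
  Position 1 ('a'): continues run of 'a', length=2
  Position 2 ('b'): new char, reset run to 1
  Position 3 ('c'): new char, reset run to 1
  Position 4 ('c'): continues run of 'c', length=2
  Position 5 ('c'): continues run of 'c', length=3
  Position 6 ('a'): new char, reset run to 1
  Position 7 ('a'): continues run of 'a', length=2
  Position 8 ('b'): new char, reset run to 1
  Position 9 ('b'): continues run of 'b', length=2
  Position 10 ('c'): new char, reset run to 1
Longest run: 'c' with length 3

3


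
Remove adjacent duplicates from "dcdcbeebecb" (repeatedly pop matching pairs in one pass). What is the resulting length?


Input: dcdcbeebecb
Stack-based adjacent duplicate removal:
  Read 'd': push. Stack: d
  Read 'c': push. Stack: dc
  Read 'd': push. Stack: dcd
  Read 'c': push. Stack: dcdc
  Read 'b': push. Stack: dcdcb
  Read 'e': push. Stack: dcdcbe
  Read 'e': matches stack top 'e' => pop. Stack: dcdcb
  Read 'b': matches stack top 'b' => pop. Stack: dcdc
  Read 'e': push. Stack: dcdce
  Read 'c': push. Stack: dcdcec
  Read 'b': push. Stack: dcdcecb
Final stack: "dcdcecb" (length 7)

7


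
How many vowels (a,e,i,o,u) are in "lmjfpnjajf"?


Input: lmjfpnjajf
Checking each character:
  'l' at position 0: consonant
  'm' at position 1: consonant
  'j' at position 2: consonant
  'f' at position 3: consonant
  'p' at position 4: consonant
  'n' at position 5: consonant
  'j' at position 6: consonant
  'a' at position 7: vowel (running total: 1)
  'j' at position 8: consonant
  'f' at position 9: consonant
Total vowels: 1

1


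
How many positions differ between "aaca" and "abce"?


Comparing "aaca" and "abce" position by position:
  Position 0: 'a' vs 'a' => same
  Position 1: 'a' vs 'b' => DIFFER
  Position 2: 'c' vs 'c' => same
  Position 3: 'a' vs 'e' => DIFFER
Positions that differ: 2

2


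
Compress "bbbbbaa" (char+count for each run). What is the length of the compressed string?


Input: bbbbbaa
Runs:
  'b' x 5 => "b5"
  'a' x 2 => "a2"
Compressed: "b5a2"
Compressed length: 4

4


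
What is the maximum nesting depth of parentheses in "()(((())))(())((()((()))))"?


Input: "()(((())))(())((()((()))))"
Tracking depth:
  Position 0 '(': depth becomes 1
  Position 1 ')': depth becomes 0
  Position 2 '(': depth becomes 1
  Position 3 '(': depth becomes 2
  Position 4 '(': depth becomes 3
  Position 5 '(': depth becomes 4
  Position 6 ')': depth becomes 3
  Position 7 ')': depth becomes 2
  Position 8 ')': depth becomes 1
  Position 9 ')': depth becomes 0
  Position 10 '(': depth becomes 1
  Position 11 '(': depth becomes 2
  Position 12 ')': depth becomes 1
  Position 13 ')': depth becomes 0
  Position 14 '(': depth becomes 1
  Position 15 '(': depth becomes 2
  Position 16 '(': depth becomes 3
  Position 17 ')': depth becomes 2
  Position 18 '(': depth becomes 3
  Position 19 '(': depth becomes 4
  Position 20 '(': depth becomes 5
  Position 21 ')': depth becomes 4
  Position 22 ')': depth becomes 3
  Position 23 ')': depth becomes 2
  Position 24 ')': depth becomes 1
  Position 25 ')': depth becomes 0
Maximum depth reached: 5

5


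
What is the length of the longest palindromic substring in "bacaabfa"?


Input: "bacaabfa"
Checking substrings for palindromes:
  [1:4] "aca" (len 3) => palindrome
  [3:5] "aa" (len 2) => palindrome
Longest palindromic substring: "aca" with length 3

3


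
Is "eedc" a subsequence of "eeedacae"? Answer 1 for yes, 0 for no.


Check if "eedc" is a subsequence of "eeedacae"
Greedy scan:
  Position 0 ('e'): matches sub[0] = 'e'
  Position 1 ('e'): matches sub[1] = 'e'
  Position 2 ('e'): no match needed
  Position 3 ('d'): matches sub[2] = 'd'
  Position 4 ('a'): no match needed
  Position 5 ('c'): matches sub[3] = 'c'
  Position 6 ('a'): no match needed
  Position 7 ('e'): no match needed
All 4 characters matched => is a subsequence

1


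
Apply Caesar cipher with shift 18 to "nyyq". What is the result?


Caesar cipher: shift "nyyq" by 18
  'n' (pos 13) + 18 = pos 5 = 'f'
  'y' (pos 24) + 18 = pos 16 = 'q'
  'y' (pos 24) + 18 = pos 16 = 'q'
  'q' (pos 16) + 18 = pos 8 = 'i'
Result: fqqi

fqqi


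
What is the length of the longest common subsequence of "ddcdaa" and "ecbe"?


LCS of "ddcdaa" and "ecbe"
DP table:
           e    c    b    e
      0    0    0    0    0
  d   0    0    0    0    0
  d   0    0    0    0    0
  c   0    0    1    1    1
  d   0    0    1    1    1
  a   0    0    1    1    1
  a   0    0    1    1    1
LCS length = dp[6][4] = 1

1


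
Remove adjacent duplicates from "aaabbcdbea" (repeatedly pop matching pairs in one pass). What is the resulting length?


Input: aaabbcdbea
Stack-based adjacent duplicate removal:
  Read 'a': push. Stack: a
  Read 'a': matches stack top 'a' => pop. Stack: (empty)
  Read 'a': push. Stack: a
  Read 'b': push. Stack: ab
  Read 'b': matches stack top 'b' => pop. Stack: a
  Read 'c': push. Stack: ac
  Read 'd': push. Stack: acd
  Read 'b': push. Stack: acdb
  Read 'e': push. Stack: acdbe
  Read 'a': push. Stack: acdbea
Final stack: "acdbea" (length 6)

6


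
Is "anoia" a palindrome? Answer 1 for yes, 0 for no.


Input: anoia
Reversed: aiona
  Compare pos 0 ('a') with pos 4 ('a'): match
  Compare pos 1 ('n') with pos 3 ('i'): MISMATCH
Result: not a palindrome

0


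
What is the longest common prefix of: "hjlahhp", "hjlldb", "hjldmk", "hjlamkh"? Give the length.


Words: hjlahhp, hjlldb, hjldmk, hjlamkh
  Position 0: all 'h' => match
  Position 1: all 'j' => match
  Position 2: all 'l' => match
  Position 3: ('a', 'l', 'd', 'a') => mismatch, stop
LCP = "hjl" (length 3)

3


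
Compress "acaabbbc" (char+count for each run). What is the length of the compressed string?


Input: acaabbbc
Runs:
  'a' x 1 => "a1"
  'c' x 1 => "c1"
  'a' x 2 => "a2"
  'b' x 3 => "b3"
  'c' x 1 => "c1"
Compressed: "a1c1a2b3c1"
Compressed length: 10

10


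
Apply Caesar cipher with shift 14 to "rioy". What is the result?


Caesar cipher: shift "rioy" by 14
  'r' (pos 17) + 14 = pos 5 = 'f'
  'i' (pos 8) + 14 = pos 22 = 'w'
  'o' (pos 14) + 14 = pos 2 = 'c'
  'y' (pos 24) + 14 = pos 12 = 'm'
Result: fwcm

fwcm


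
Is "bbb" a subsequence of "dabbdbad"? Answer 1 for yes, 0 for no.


Check if "bbb" is a subsequence of "dabbdbad"
Greedy scan:
  Position 0 ('d'): no match needed
  Position 1 ('a'): no match needed
  Position 2 ('b'): matches sub[0] = 'b'
  Position 3 ('b'): matches sub[1] = 'b'
  Position 4 ('d'): no match needed
  Position 5 ('b'): matches sub[2] = 'b'
  Position 6 ('a'): no match needed
  Position 7 ('d'): no match needed
All 3 characters matched => is a subsequence

1


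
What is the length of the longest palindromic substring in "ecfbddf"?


Input: "ecfbddf"
Checking substrings for palindromes:
  [4:6] "dd" (len 2) => palindrome
Longest palindromic substring: "dd" with length 2

2


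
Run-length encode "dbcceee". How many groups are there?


Input: dbcceee
Scanning for consecutive runs:
  Group 1: 'd' x 1 (positions 0-0)
  Group 2: 'b' x 1 (positions 1-1)
  Group 3: 'c' x 2 (positions 2-3)
  Group 4: 'e' x 3 (positions 4-6)
Total groups: 4

4


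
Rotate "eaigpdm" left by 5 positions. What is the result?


Input: "eaigpdm", rotate left by 5
First 5 characters: "eaigp"
Remaining characters: "dm"
Concatenate remaining + first: "dm" + "eaigp" = "dmeaigp"

dmeaigp


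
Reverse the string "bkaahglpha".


Input: bkaahglpha
Reading characters right to left:
  Position 9: 'a'
  Position 8: 'h'
  Position 7: 'p'
  Position 6: 'l'
  Position 5: 'g'
  Position 4: 'h'
  Position 3: 'a'
  Position 2: 'a'
  Position 1: 'k'
  Position 0: 'b'
Reversed: ahplghaakb

ahplghaakb


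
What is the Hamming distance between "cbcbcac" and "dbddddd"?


Comparing "cbcbcac" and "dbddddd" position by position:
  Position 0: 'c' vs 'd' => differ
  Position 1: 'b' vs 'b' => same
  Position 2: 'c' vs 'd' => differ
  Position 3: 'b' vs 'd' => differ
  Position 4: 'c' vs 'd' => differ
  Position 5: 'a' vs 'd' => differ
  Position 6: 'c' vs 'd' => differ
Total differences (Hamming distance): 6

6


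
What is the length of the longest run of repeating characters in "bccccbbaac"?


Input: "bccccbbaac"
Scanning for longest run:
  Position 1 ('c'): new char, reset run to 1
  Position 2 ('c'): continues run of 'c', length=2
  Position 3 ('c'): continues run of 'c', length=3
  Position 4 ('c'): continues run of 'c', length=4
  Position 5 ('b'): new char, reset run to 1
  Position 6 ('b'): continues run of 'b', length=2
  Position 7 ('a'): new char, reset run to 1
  Position 8 ('a'): continues run of 'a', length=2
  Position 9 ('c'): new char, reset run to 1
Longest run: 'c' with length 4

4


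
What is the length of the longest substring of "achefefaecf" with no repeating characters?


Input: "achefefaecf"
Sliding window (track last position of each char):
  Position 0 ('a'): window [0,0] length 1 -- new best
  Position 1 ('c'): window [0,1] length 2 -- new best
  Position 2 ('h'): window [0,2] length 3 -- new best
  Position 3 ('e'): window [0,3] length 4 -- new best
  Position 4 ('f'): window [0,4] length 5 -- new best
  Position 5 ('e'): repeat (last at 3), move window start to 4
  Position 5 ('e'): window [4,5] length 2
  Position 6 ('f'): repeat (last at 4), move window start to 5
  Position 6 ('f'): window [5,6] length 2
  Position 7 ('a'): window [5,7] length 3
  Position 8 ('e'): repeat (last at 5), move window start to 6
  Position 8 ('e'): window [6,8] length 3
  Position 9 ('c'): window [6,9] length 4
  Position 10 ('f'): repeat (last at 6), move window start to 7
  Position 10 ('f'): window [7,10] length 4
Longest substring with no repeats: "achef" with length 5

5


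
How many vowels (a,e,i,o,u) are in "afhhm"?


Input: afhhm
Checking each character:
  'a' at position 0: vowel (running total: 1)
  'f' at position 1: consonant
  'h' at position 2: consonant
  'h' at position 3: consonant
  'm' at position 4: consonant
Total vowels: 1

1


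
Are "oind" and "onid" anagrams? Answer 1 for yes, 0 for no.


Strings: "oind", "onid"
Sorted first:  dino
Sorted second: dino
Sorted forms match => anagrams

1


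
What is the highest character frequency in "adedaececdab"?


Input: adedaececdab
Character counts:
  'a': 3
  'b': 1
  'c': 2
  'd': 3
  'e': 3
Maximum frequency: 3

3


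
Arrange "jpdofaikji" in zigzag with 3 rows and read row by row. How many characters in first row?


Zigzag "jpdofaikji" into 3 rows:
Placing characters:
  'j' => row 0
  'p' => row 1
  'd' => row 2
  'o' => row 1
  'f' => row 0
  'a' => row 1
  'i' => row 2
  'k' => row 1
  'j' => row 0
  'i' => row 1
Rows:
  Row 0: "jfj"
  Row 1: "poaki"
  Row 2: "di"
First row length: 3

3


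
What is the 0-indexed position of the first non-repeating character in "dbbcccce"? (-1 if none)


Input: dbbcccce
Character frequencies:
  'b': 2
  'c': 4
  'd': 1
  'e': 1
Scanning left to right for freq == 1:
  Position 0 ('d'): unique! => answer = 0

0


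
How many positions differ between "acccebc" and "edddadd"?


Comparing "acccebc" and "edddadd" position by position:
  Position 0: 'a' vs 'e' => DIFFER
  Position 1: 'c' vs 'd' => DIFFER
  Position 2: 'c' vs 'd' => DIFFER
  Position 3: 'c' vs 'd' => DIFFER
  Position 4: 'e' vs 'a' => DIFFER
  Position 5: 'b' vs 'd' => DIFFER
  Position 6: 'c' vs 'd' => DIFFER
Positions that differ: 7

7


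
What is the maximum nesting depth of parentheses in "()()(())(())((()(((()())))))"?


Input: "()()(())(())((()(((()())))))"
Tracking depth:
  Position 0 '(': depth becomes 1
  Position 1 ')': depth becomes 0
  Position 2 '(': depth becomes 1
  Position 3 ')': depth becomes 0
  Position 4 '(': depth becomes 1
  Position 5 '(': depth becomes 2
  Position 6 ')': depth becomes 1
  Position 7 ')': depth becomes 0
  Position 8 '(': depth becomes 1
  Position 9 '(': depth becomes 2
  Position 10 ')': depth becomes 1
  Position 11 ')': depth becomes 0
  Position 12 '(': depth becomes 1
  Position 13 '(': depth becomes 2
  Position 14 '(': depth becomes 3
  Position 15 ')': depth becomes 2
  Position 16 '(': depth becomes 3
  Position 17 '(': depth becomes 4
  Position 18 '(': depth becomes 5
  Position 19 '(': depth becomes 6
  Position 20 ')': depth becomes 5
  Position 21 '(': depth becomes 6
  Position 22 ')': depth becomes 5
  Position 23 ')': depth becomes 4
  Position 24 ')': depth becomes 3
  Position 25 ')': depth becomes 2
  Position 26 ')': depth becomes 1
  Position 27 ')': depth becomes 0
Maximum depth reached: 6

6


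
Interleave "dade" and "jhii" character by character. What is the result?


Interleaving "dade" and "jhii":
  Position 0: 'd' from first, 'j' from second => "dj"
  Position 1: 'a' from first, 'h' from second => "ah"
  Position 2: 'd' from first, 'i' from second => "di"
  Position 3: 'e' from first, 'i' from second => "ei"
Result: djahdiei

djahdiei


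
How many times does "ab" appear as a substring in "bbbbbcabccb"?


Searching for "ab" in "bbbbbcabccb"
Scanning each position:
  Position 0: "bb" => no
  Position 1: "bb" => no
  Position 2: "bb" => no
  Position 3: "bb" => no
  Position 4: "bc" => no
  Position 5: "ca" => no
  Position 6: "ab" => MATCH
  Position 7: "bc" => no
  Position 8: "cc" => no
  Position 9: "cb" => no
Total occurrences: 1

1


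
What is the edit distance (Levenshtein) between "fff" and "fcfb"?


Computing edit distance: "fff" -> "fcfb"
DP table:
           f    c    f    b
      0    1    2    3    4
  f   1    0    1    2    3
  f   2    1    1    1    2
  f   3    2    2    1    2
Edit distance = dp[3][4] = 2

2


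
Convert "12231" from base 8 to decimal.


Input: "12231" in base 8
Positional expansion:
  Digit '1' (value 1) x 8^4 = 4096
  Digit '2' (value 2) x 8^3 = 1024
  Digit '2' (value 2) x 8^2 = 128
  Digit '3' (value 3) x 8^1 = 24
  Digit '1' (value 1) x 8^0 = 1
Sum = 5273

5273


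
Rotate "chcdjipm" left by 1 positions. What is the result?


Input: "chcdjipm", rotate left by 1
First 1 characters: "c"
Remaining characters: "hcdjipm"
Concatenate remaining + first: "hcdjipm" + "c" = "hcdjipmc"

hcdjipmc


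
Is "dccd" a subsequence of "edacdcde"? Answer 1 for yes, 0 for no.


Check if "dccd" is a subsequence of "edacdcde"
Greedy scan:
  Position 0 ('e'): no match needed
  Position 1 ('d'): matches sub[0] = 'd'
  Position 2 ('a'): no match needed
  Position 3 ('c'): matches sub[1] = 'c'
  Position 4 ('d'): no match needed
  Position 5 ('c'): matches sub[2] = 'c'
  Position 6 ('d'): matches sub[3] = 'd'
  Position 7 ('e'): no match needed
All 4 characters matched => is a subsequence

1


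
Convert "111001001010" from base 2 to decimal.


Input: "111001001010" in base 2
Positional expansion:
  Digit '1' (value 1) x 2^11 = 2048
  Digit '1' (value 1) x 2^10 = 1024
  Digit '1' (value 1) x 2^9 = 512
  Digit '0' (value 0) x 2^8 = 0
  Digit '0' (value 0) x 2^7 = 0
  Digit '1' (value 1) x 2^6 = 64
  Digit '0' (value 0) x 2^5 = 0
  Digit '0' (value 0) x 2^4 = 0
  Digit '1' (value 1) x 2^3 = 8
  Digit '0' (value 0) x 2^2 = 0
  Digit '1' (value 1) x 2^1 = 2
  Digit '0' (value 0) x 2^0 = 0
Sum = 3658

3658


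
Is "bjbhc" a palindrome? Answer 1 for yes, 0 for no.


Input: bjbhc
Reversed: chbjb
  Compare pos 0 ('b') with pos 4 ('c'): MISMATCH
  Compare pos 1 ('j') with pos 3 ('h'): MISMATCH
Result: not a palindrome

0


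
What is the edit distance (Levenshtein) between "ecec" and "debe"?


Computing edit distance: "ecec" -> "debe"
DP table:
           d    e    b    e
      0    1    2    3    4
  e   1    1    1    2    3
  c   2    2    2    2    3
  e   3    3    2    3    2
  c   4    4    3    3    3
Edit distance = dp[4][4] = 3

3


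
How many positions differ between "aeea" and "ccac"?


Comparing "aeea" and "ccac" position by position:
  Position 0: 'a' vs 'c' => DIFFER
  Position 1: 'e' vs 'c' => DIFFER
  Position 2: 'e' vs 'a' => DIFFER
  Position 3: 'a' vs 'c' => DIFFER
Positions that differ: 4

4


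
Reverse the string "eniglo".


Input: eniglo
Reading characters right to left:
  Position 5: 'o'
  Position 4: 'l'
  Position 3: 'g'
  Position 2: 'i'
  Position 1: 'n'
  Position 0: 'e'
Reversed: olgine

olgine


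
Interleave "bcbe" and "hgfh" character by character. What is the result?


Interleaving "bcbe" and "hgfh":
  Position 0: 'b' from first, 'h' from second => "bh"
  Position 1: 'c' from first, 'g' from second => "cg"
  Position 2: 'b' from first, 'f' from second => "bf"
  Position 3: 'e' from first, 'h' from second => "eh"
Result: bhcgbfeh

bhcgbfeh


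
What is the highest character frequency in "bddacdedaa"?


Input: bddacdedaa
Character counts:
  'a': 3
  'b': 1
  'c': 1
  'd': 4
  'e': 1
Maximum frequency: 4

4


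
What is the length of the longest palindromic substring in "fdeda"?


Input: "fdeda"
Checking substrings for palindromes:
  [1:4] "ded" (len 3) => palindrome
Longest palindromic substring: "ded" with length 3

3


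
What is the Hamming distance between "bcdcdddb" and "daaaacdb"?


Comparing "bcdcdddb" and "daaaacdb" position by position:
  Position 0: 'b' vs 'd' => differ
  Position 1: 'c' vs 'a' => differ
  Position 2: 'd' vs 'a' => differ
  Position 3: 'c' vs 'a' => differ
  Position 4: 'd' vs 'a' => differ
  Position 5: 'd' vs 'c' => differ
  Position 6: 'd' vs 'd' => same
  Position 7: 'b' vs 'b' => same
Total differences (Hamming distance): 6

6


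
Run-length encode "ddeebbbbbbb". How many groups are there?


Input: ddeebbbbbbb
Scanning for consecutive runs:
  Group 1: 'd' x 2 (positions 0-1)
  Group 2: 'e' x 2 (positions 2-3)
  Group 3: 'b' x 7 (positions 4-10)
Total groups: 3

3


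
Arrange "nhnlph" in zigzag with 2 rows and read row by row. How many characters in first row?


Zigzag "nhnlph" into 2 rows:
Placing characters:
  'n' => row 0
  'h' => row 1
  'n' => row 0
  'l' => row 1
  'p' => row 0
  'h' => row 1
Rows:
  Row 0: "nnp"
  Row 1: "hlh"
First row length: 3

3


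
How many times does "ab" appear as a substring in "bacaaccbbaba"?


Searching for "ab" in "bacaaccbbaba"
Scanning each position:
  Position 0: "ba" => no
  Position 1: "ac" => no
  Position 2: "ca" => no
  Position 3: "aa" => no
  Position 4: "ac" => no
  Position 5: "cc" => no
  Position 6: "cb" => no
  Position 7: "bb" => no
  Position 8: "ba" => no
  Position 9: "ab" => MATCH
  Position 10: "ba" => no
Total occurrences: 1

1


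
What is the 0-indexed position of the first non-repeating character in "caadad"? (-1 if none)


Input: caadad
Character frequencies:
  'a': 3
  'c': 1
  'd': 2
Scanning left to right for freq == 1:
  Position 0 ('c'): unique! => answer = 0

0


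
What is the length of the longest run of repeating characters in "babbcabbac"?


Input: "babbcabbac"
Scanning for longest run:
  Position 1 ('a'): new char, reset run to 1
  Position 2 ('b'): new char, reset run to 1
  Position 3 ('b'): continues run of 'b', length=2
  Position 4 ('c'): new char, reset run to 1
  Position 5 ('a'): new char, reset run to 1
  Position 6 ('b'): new char, reset run to 1
  Position 7 ('b'): continues run of 'b', length=2
  Position 8 ('a'): new char, reset run to 1
  Position 9 ('c'): new char, reset run to 1
Longest run: 'b' with length 2

2


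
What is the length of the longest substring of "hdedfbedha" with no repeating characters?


Input: "hdedfbedha"
Sliding window (track last position of each char):
  Position 0 ('h'): window [0,0] length 1 -- new best
  Position 1 ('d'): window [0,1] length 2 -- new best
  Position 2 ('e'): window [0,2] length 3 -- new best
  Position 3 ('d'): repeat (last at 1), move window start to 2
  Position 3 ('d'): window [2,3] length 2
  Position 4 ('f'): window [2,4] length 3
  Position 5 ('b'): window [2,5] length 4 -- new best
  Position 6 ('e'): repeat (last at 2), move window start to 3
  Position 6 ('e'): window [3,6] length 4
  Position 7 ('d'): repeat (last at 3), move window start to 4
  Position 7 ('d'): window [4,7] length 4
  Position 8 ('h'): window [4,8] length 5 -- new best
  Position 9 ('a'): window [4,9] length 6 -- new best
Longest substring with no repeats: "fbedha" with length 6

6


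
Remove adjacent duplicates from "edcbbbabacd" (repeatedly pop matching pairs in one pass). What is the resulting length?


Input: edcbbbabacd
Stack-based adjacent duplicate removal:
  Read 'e': push. Stack: e
  Read 'd': push. Stack: ed
  Read 'c': push. Stack: edc
  Read 'b': push. Stack: edcb
  Read 'b': matches stack top 'b' => pop. Stack: edc
  Read 'b': push. Stack: edcb
  Read 'a': push. Stack: edcba
  Read 'b': push. Stack: edcbab
  Read 'a': push. Stack: edcbaba
  Read 'c': push. Stack: edcbabac
  Read 'd': push. Stack: edcbabacd
Final stack: "edcbabacd" (length 9)

9


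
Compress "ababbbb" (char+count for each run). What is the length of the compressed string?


Input: ababbbb
Runs:
  'a' x 1 => "a1"
  'b' x 1 => "b1"
  'a' x 1 => "a1"
  'b' x 4 => "b4"
Compressed: "a1b1a1b4"
Compressed length: 8

8


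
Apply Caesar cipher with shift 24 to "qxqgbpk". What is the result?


Caesar cipher: shift "qxqgbpk" by 24
  'q' (pos 16) + 24 = pos 14 = 'o'
  'x' (pos 23) + 24 = pos 21 = 'v'
  'q' (pos 16) + 24 = pos 14 = 'o'
  'g' (pos 6) + 24 = pos 4 = 'e'
  'b' (pos 1) + 24 = pos 25 = 'z'
  'p' (pos 15) + 24 = pos 13 = 'n'
  'k' (pos 10) + 24 = pos 8 = 'i'
Result: ovoezni

ovoezni


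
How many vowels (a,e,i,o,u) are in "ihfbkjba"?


Input: ihfbkjba
Checking each character:
  'i' at position 0: vowel (running total: 1)
  'h' at position 1: consonant
  'f' at position 2: consonant
  'b' at position 3: consonant
  'k' at position 4: consonant
  'j' at position 5: consonant
  'b' at position 6: consonant
  'a' at position 7: vowel (running total: 2)
Total vowels: 2

2


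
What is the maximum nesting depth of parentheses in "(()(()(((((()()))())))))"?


Input: "(()(()(((((()()))())))))"
Tracking depth:
  Position 0 '(': depth becomes 1
  Position 1 '(': depth becomes 2
  Position 2 ')': depth becomes 1
  Position 3 '(': depth becomes 2
  Position 4 '(': depth becomes 3
  Position 5 ')': depth becomes 2
  Position 6 '(': depth becomes 3
  Position 7 '(': depth becomes 4
  Position 8 '(': depth becomes 5
  Position 9 '(': depth becomes 6
  Position 10 '(': depth becomes 7
  Position 11 '(': depth becomes 8
  Position 12 ')': depth becomes 7
  Position 13 '(': depth becomes 8
  Position 14 ')': depth becomes 7
  Position 15 ')': depth becomes 6
  Position 16 ')': depth becomes 5
  Position 17 '(': depth becomes 6
  Position 18 ')': depth becomes 5
  Position 19 ')': depth becomes 4
  Position 20 ')': depth becomes 3
  Position 21 ')': depth becomes 2
  Position 22 ')': depth becomes 1
  Position 23 ')': depth becomes 0
Maximum depth reached: 8

8


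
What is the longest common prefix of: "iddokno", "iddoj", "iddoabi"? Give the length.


Words: iddokno, iddoj, iddoabi
  Position 0: all 'i' => match
  Position 1: all 'd' => match
  Position 2: all 'd' => match
  Position 3: all 'o' => match
  Position 4: ('k', 'j', 'a') => mismatch, stop
LCP = "iddo" (length 4)

4


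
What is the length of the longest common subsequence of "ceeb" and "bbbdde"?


LCS of "ceeb" and "bbbdde"
DP table:
           b    b    b    d    d    e
      0    0    0    0    0    0    0
  c   0    0    0    0    0    0    0
  e   0    0    0    0    0    0    1
  e   0    0    0    0    0    0    1
  b   0    1    1    1    1    1    1
LCS length = dp[4][6] = 1

1


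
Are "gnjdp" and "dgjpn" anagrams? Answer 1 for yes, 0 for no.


Strings: "gnjdp", "dgjpn"
Sorted first:  dgjnp
Sorted second: dgjnp
Sorted forms match => anagrams

1


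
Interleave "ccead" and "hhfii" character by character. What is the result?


Interleaving "ccead" and "hhfii":
  Position 0: 'c' from first, 'h' from second => "ch"
  Position 1: 'c' from first, 'h' from second => "ch"
  Position 2: 'e' from first, 'f' from second => "ef"
  Position 3: 'a' from first, 'i' from second => "ai"
  Position 4: 'd' from first, 'i' from second => "di"
Result: chchefaidi

chchefaidi


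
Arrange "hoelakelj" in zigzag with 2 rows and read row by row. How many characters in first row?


Zigzag "hoelakelj" into 2 rows:
Placing characters:
  'h' => row 0
  'o' => row 1
  'e' => row 0
  'l' => row 1
  'a' => row 0
  'k' => row 1
  'e' => row 0
  'l' => row 1
  'j' => row 0
Rows:
  Row 0: "heaej"
  Row 1: "olkl"
First row length: 5

5


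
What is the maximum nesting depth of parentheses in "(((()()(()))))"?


Input: "(((()()(()))))"
Tracking depth:
  Position 0 '(': depth becomes 1
  Position 1 '(': depth becomes 2
  Position 2 '(': depth becomes 3
  Position 3 '(': depth becomes 4
  Position 4 ')': depth becomes 3
  Position 5 '(': depth becomes 4
  Position 6 ')': depth becomes 3
  Position 7 '(': depth becomes 4
  Position 8 '(': depth becomes 5
  Position 9 ')': depth becomes 4
  Position 10 ')': depth becomes 3
  Position 11 ')': depth becomes 2
  Position 12 ')': depth becomes 1
  Position 13 ')': depth becomes 0
Maximum depth reached: 5

5


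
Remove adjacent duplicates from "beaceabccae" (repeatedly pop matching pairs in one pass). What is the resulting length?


Input: beaceabccae
Stack-based adjacent duplicate removal:
  Read 'b': push. Stack: b
  Read 'e': push. Stack: be
  Read 'a': push. Stack: bea
  Read 'c': push. Stack: beac
  Read 'e': push. Stack: beace
  Read 'a': push. Stack: beacea
  Read 'b': push. Stack: beaceab
  Read 'c': push. Stack: beaceabc
  Read 'c': matches stack top 'c' => pop. Stack: beaceab
  Read 'a': push. Stack: beaceaba
  Read 'e': push. Stack: beaceabae
Final stack: "beaceabae" (length 9)

9


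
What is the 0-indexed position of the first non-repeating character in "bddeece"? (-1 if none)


Input: bddeece
Character frequencies:
  'b': 1
  'c': 1
  'd': 2
  'e': 3
Scanning left to right for freq == 1:
  Position 0 ('b'): unique! => answer = 0

0


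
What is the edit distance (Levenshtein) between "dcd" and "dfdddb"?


Computing edit distance: "dcd" -> "dfdddb"
DP table:
           d    f    d    d    d    b
      0    1    2    3    4    5    6
  d   1    0    1    2    3    4    5
  c   2    1    1    2    3    4    5
  d   3    2    2    1    2    3    4
Edit distance = dp[3][6] = 4

4


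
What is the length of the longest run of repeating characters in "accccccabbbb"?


Input: "accccccabbbb"
Scanning for longest run:
  Position 1 ('c'): new char, reset run to 1
  Position 2 ('c'): continues run of 'c', length=2
  Position 3 ('c'): continues run of 'c', length=3
  Position 4 ('c'): continues run of 'c', length=4
  Position 5 ('c'): continues run of 'c', length=5
  Position 6 ('c'): continues run of 'c', length=6
  Position 7 ('a'): new char, reset run to 1
  Position 8 ('b'): new char, reset run to 1
  Position 9 ('b'): continues run of 'b', length=2
  Position 10 ('b'): continues run of 'b', length=3
  Position 11 ('b'): continues run of 'b', length=4
Longest run: 'c' with length 6

6


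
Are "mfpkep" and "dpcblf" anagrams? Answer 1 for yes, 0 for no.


Strings: "mfpkep", "dpcblf"
Sorted first:  efkmpp
Sorted second: bcdflp
Differ at position 0: 'e' vs 'b' => not anagrams

0


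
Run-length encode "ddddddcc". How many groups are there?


Input: ddddddcc
Scanning for consecutive runs:
  Group 1: 'd' x 6 (positions 0-5)
  Group 2: 'c' x 2 (positions 6-7)
Total groups: 2

2


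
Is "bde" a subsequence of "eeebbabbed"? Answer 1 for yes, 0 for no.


Check if "bde" is a subsequence of "eeebbabbed"
Greedy scan:
  Position 0 ('e'): no match needed
  Position 1 ('e'): no match needed
  Position 2 ('e'): no match needed
  Position 3 ('b'): matches sub[0] = 'b'
  Position 4 ('b'): no match needed
  Position 5 ('a'): no match needed
  Position 6 ('b'): no match needed
  Position 7 ('b'): no match needed
  Position 8 ('e'): no match needed
  Position 9 ('d'): matches sub[1] = 'd'
Only matched 2/3 characters => not a subsequence

0


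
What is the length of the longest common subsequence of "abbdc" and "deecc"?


LCS of "abbdc" and "deecc"
DP table:
           d    e    e    c    c
      0    0    0    0    0    0
  a   0    0    0    0    0    0
  b   0    0    0    0    0    0
  b   0    0    0    0    0    0
  d   0    1    1    1    1    1
  c   0    1    1    1    2    2
LCS length = dp[5][5] = 2

2


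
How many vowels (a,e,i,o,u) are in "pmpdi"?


Input: pmpdi
Checking each character:
  'p' at position 0: consonant
  'm' at position 1: consonant
  'p' at position 2: consonant
  'd' at position 3: consonant
  'i' at position 4: vowel (running total: 1)
Total vowels: 1

1


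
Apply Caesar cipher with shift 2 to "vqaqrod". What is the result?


Caesar cipher: shift "vqaqrod" by 2
  'v' (pos 21) + 2 = pos 23 = 'x'
  'q' (pos 16) + 2 = pos 18 = 's'
  'a' (pos 0) + 2 = pos 2 = 'c'
  'q' (pos 16) + 2 = pos 18 = 's'
  'r' (pos 17) + 2 = pos 19 = 't'
  'o' (pos 14) + 2 = pos 16 = 'q'
  'd' (pos 3) + 2 = pos 5 = 'f'
Result: xscstqf

xscstqf


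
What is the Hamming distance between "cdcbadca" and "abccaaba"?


Comparing "cdcbadca" and "abccaaba" position by position:
  Position 0: 'c' vs 'a' => differ
  Position 1: 'd' vs 'b' => differ
  Position 2: 'c' vs 'c' => same
  Position 3: 'b' vs 'c' => differ
  Position 4: 'a' vs 'a' => same
  Position 5: 'd' vs 'a' => differ
  Position 6: 'c' vs 'b' => differ
  Position 7: 'a' vs 'a' => same
Total differences (Hamming distance): 5

5


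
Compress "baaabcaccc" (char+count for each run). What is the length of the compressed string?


Input: baaabcaccc
Runs:
  'b' x 1 => "b1"
  'a' x 3 => "a3"
  'b' x 1 => "b1"
  'c' x 1 => "c1"
  'a' x 1 => "a1"
  'c' x 3 => "c3"
Compressed: "b1a3b1c1a1c3"
Compressed length: 12

12


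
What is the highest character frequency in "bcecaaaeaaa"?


Input: bcecaaaeaaa
Character counts:
  'a': 6
  'b': 1
  'c': 2
  'e': 2
Maximum frequency: 6

6


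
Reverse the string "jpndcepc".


Input: jpndcepc
Reading characters right to left:
  Position 7: 'c'
  Position 6: 'p'
  Position 5: 'e'
  Position 4: 'c'
  Position 3: 'd'
  Position 2: 'n'
  Position 1: 'p'
  Position 0: 'j'
Reversed: cpecdnpj

cpecdnpj


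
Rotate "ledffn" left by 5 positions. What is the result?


Input: "ledffn", rotate left by 5
First 5 characters: "ledff"
Remaining characters: "n"
Concatenate remaining + first: "n" + "ledff" = "nledff"

nledff


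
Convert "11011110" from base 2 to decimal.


Input: "11011110" in base 2
Positional expansion:
  Digit '1' (value 1) x 2^7 = 128
  Digit '1' (value 1) x 2^6 = 64
  Digit '0' (value 0) x 2^5 = 0
  Digit '1' (value 1) x 2^4 = 16
  Digit '1' (value 1) x 2^3 = 8
  Digit '1' (value 1) x 2^2 = 4
  Digit '1' (value 1) x 2^1 = 2
  Digit '0' (value 0) x 2^0 = 0
Sum = 222

222


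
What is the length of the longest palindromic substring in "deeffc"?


Input: "deeffc"
Checking substrings for palindromes:
  [1:3] "ee" (len 2) => palindrome
  [3:5] "ff" (len 2) => palindrome
Longest palindromic substring: "ee" with length 2

2


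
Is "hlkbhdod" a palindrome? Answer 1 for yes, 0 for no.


Input: hlkbhdod
Reversed: dodhbklh
  Compare pos 0 ('h') with pos 7 ('d'): MISMATCH
  Compare pos 1 ('l') with pos 6 ('o'): MISMATCH
  Compare pos 2 ('k') with pos 5 ('d'): MISMATCH
  Compare pos 3 ('b') with pos 4 ('h'): MISMATCH
Result: not a palindrome

0
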